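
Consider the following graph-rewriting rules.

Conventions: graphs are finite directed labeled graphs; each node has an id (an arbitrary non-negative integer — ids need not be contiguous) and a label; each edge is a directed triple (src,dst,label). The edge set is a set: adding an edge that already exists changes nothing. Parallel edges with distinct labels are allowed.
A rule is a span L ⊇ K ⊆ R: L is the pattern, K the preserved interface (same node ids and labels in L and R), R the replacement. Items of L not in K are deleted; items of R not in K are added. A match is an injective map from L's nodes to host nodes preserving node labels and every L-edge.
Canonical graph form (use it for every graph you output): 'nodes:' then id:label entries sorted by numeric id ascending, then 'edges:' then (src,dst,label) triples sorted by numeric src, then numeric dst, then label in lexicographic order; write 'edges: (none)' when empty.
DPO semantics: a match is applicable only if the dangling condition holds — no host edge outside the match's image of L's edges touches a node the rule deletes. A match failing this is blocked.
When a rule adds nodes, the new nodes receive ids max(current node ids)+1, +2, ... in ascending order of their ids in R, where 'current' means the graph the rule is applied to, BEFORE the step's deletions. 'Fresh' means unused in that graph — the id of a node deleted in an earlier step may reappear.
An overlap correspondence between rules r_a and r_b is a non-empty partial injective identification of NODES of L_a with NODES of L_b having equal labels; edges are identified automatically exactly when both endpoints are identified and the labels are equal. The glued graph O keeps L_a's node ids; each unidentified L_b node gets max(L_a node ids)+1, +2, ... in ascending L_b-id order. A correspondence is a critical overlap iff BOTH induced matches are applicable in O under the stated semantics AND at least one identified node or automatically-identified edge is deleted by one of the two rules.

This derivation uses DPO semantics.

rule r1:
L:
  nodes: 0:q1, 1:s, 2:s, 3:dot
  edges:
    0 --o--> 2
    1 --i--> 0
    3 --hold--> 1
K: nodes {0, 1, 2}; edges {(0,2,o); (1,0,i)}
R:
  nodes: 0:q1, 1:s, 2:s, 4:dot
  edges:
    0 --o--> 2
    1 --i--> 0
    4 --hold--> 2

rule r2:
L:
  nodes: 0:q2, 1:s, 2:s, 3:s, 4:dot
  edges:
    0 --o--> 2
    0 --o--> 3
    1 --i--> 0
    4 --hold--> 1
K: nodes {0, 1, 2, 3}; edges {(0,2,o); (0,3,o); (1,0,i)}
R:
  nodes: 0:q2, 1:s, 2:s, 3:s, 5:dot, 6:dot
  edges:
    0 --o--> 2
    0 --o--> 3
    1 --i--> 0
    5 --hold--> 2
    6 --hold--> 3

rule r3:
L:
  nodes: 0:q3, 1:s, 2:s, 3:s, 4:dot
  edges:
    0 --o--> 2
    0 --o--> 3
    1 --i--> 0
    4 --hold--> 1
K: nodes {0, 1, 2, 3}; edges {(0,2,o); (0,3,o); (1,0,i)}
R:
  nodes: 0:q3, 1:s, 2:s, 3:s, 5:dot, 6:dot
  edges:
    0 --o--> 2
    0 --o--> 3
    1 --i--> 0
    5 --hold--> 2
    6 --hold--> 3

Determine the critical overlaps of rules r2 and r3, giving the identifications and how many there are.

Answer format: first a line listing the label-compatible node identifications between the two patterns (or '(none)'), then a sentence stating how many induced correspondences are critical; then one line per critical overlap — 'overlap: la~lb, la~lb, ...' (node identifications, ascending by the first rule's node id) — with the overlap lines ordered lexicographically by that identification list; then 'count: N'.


label-compatible node identifications between L(r2) and L(r3): 1~1, 1~2, 1~3, 2~1, 2~2, 2~3, 3~1, 3~2, 3~3, 4~4
7 of the induced correspondences are critical overlaps of r2 and r3.
overlap: 1~1, 2~2, 3~3, 4~4
overlap: 1~1, 2~2, 4~4
overlap: 1~1, 2~3, 3~2, 4~4
overlap: 1~1, 2~3, 4~4
overlap: 1~1, 3~2, 4~4
overlap: 1~1, 3~3, 4~4
overlap: 1~1, 4~4
count: 7


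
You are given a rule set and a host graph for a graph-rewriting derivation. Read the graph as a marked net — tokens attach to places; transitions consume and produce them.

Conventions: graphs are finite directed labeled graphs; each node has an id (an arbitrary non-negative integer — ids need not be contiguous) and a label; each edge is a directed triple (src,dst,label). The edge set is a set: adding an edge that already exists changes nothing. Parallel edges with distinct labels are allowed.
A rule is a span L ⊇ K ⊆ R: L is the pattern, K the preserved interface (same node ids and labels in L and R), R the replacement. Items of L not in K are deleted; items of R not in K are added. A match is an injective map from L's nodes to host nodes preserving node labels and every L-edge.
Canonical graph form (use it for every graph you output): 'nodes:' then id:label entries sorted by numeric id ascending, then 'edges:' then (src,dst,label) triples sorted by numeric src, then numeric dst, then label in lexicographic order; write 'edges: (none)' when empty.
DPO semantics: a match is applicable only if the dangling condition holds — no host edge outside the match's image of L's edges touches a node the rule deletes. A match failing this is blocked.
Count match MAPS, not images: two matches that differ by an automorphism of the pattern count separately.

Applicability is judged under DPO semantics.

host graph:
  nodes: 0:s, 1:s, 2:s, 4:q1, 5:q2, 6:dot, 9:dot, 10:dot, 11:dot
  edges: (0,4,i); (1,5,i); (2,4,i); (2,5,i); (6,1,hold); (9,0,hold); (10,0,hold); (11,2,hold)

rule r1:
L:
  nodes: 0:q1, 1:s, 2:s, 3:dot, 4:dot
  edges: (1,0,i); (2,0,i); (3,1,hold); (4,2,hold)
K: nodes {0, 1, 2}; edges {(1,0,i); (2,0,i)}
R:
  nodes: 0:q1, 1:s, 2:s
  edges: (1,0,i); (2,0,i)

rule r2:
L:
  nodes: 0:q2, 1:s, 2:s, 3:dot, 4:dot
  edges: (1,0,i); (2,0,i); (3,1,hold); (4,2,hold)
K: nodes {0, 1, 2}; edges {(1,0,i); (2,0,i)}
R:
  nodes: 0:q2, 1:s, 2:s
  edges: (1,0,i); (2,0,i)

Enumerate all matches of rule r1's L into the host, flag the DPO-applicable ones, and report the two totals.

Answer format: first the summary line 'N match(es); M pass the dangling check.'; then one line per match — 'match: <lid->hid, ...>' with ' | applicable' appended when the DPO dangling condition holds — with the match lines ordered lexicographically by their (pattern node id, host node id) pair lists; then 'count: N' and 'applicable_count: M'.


4 match(es); 4 pass the dangling check.
match: 0->4, 1->0, 2->2, 3->9, 4->11 | applicable
match: 0->4, 1->0, 2->2, 3->10, 4->11 | applicable
match: 0->4, 1->2, 2->0, 3->11, 4->9 | applicable
match: 0->4, 1->2, 2->0, 3->11, 4->10 | applicable
count: 4
applicable_count: 4


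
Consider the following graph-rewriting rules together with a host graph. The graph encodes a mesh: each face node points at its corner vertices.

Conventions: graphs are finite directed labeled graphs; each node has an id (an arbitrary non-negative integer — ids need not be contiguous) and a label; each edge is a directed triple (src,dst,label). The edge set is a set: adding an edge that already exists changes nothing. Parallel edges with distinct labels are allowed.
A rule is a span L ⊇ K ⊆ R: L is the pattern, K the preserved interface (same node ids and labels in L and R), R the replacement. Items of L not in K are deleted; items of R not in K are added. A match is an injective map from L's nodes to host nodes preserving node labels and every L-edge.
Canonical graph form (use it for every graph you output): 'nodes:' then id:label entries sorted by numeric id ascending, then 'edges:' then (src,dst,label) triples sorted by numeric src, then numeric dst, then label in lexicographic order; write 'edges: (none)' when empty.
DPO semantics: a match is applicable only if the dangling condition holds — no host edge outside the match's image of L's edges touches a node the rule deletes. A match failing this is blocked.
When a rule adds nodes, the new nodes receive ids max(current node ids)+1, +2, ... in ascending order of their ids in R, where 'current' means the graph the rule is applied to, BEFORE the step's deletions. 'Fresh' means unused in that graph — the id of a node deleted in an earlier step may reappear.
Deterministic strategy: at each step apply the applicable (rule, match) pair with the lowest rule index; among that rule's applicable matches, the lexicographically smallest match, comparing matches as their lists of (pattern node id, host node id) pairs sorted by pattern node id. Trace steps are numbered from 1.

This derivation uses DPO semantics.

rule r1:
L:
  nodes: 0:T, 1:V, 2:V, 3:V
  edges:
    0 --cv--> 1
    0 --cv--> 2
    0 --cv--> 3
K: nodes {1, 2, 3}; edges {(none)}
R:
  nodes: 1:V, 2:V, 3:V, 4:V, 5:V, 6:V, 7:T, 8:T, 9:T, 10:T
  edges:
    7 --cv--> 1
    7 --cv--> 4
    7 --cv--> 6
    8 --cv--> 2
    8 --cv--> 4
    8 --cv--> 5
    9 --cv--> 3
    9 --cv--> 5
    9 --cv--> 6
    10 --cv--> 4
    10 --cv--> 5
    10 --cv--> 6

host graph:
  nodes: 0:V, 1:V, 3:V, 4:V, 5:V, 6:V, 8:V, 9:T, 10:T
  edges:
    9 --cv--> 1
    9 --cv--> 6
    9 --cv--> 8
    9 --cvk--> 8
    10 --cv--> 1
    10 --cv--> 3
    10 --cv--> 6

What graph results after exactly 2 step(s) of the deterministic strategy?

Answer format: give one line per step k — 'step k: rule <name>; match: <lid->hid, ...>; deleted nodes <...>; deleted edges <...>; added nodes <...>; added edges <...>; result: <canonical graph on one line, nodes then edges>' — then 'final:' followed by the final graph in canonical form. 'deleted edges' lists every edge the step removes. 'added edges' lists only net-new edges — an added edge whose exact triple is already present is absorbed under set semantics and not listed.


step 1: rule r1; match: 0->10, 1->1, 2->3, 3->6; deleted nodes 10; deleted edges (10,1,cv); (10,3,cv); (10,6,cv); added nodes 11, 12, 13, 14, 15, 16, 17; added edges (14,1,cv); (14,11,cv); (14,13,cv); (15,3,cv); (15,11,cv); (15,12,cv); (16,6,cv); (16,12,cv); (16,13,cv); (17,11,cv); (17,12,cv); (17,13,cv); result: nodes: 0:V, 1:V, 3:V, 4:V, 5:V, 6:V, 8:V, 9:T, 11:V, 12:V, 13:V, 14:T, 15:T, 16:T, 17:T edges: (9,1,cv); (9,6,cv); (9,8,cv); (9,8,cvk); (14,1,cv); (14,11,cv); (14,13,cv); (15,3,cv); (15,11,cv); (15,12,cv); (16,6,cv); (16,12,cv); (16,13,cv); (17,11,cv); (17,12,cv); (17,13,cv)
step 2: rule r1; match: 0->14, 1->1, 2->11, 3->13; deleted nodes 14; deleted edges (14,1,cv); (14,11,cv); (14,13,cv); added nodes 18, 19, 20, 21, 22, 23, 24; added edges (21,1,cv); (21,18,cv); (21,20,cv); (22,11,cv); (22,18,cv); (22,19,cv); (23,13,cv); (23,19,cv); (23,20,cv); (24,18,cv); (24,19,cv); (24,20,cv); result: nodes: 0:V, 1:V, 3:V, 4:V, 5:V, 6:V, 8:V, 9:T, 11:V, 12:V, 13:V, 15:T, 16:T, 17:T, 18:V, 19:V, 20:V, 21:T, 22:T, 23:T, 24:T edges: (9,1,cv); (9,6,cv); (9,8,cv); (9,8,cvk); (15,3,cv); (15,11,cv); (15,12,cv); (16,6,cv); (16,12,cv); (16,13,cv); (17,11,cv); (17,12,cv); (17,13,cv); (21,1,cv); (21,18,cv); (21,20,cv); (22,11,cv); (22,18,cv); (22,19,cv); (23,13,cv); (23,19,cv); (23,20,cv); (24,18,cv); (24,19,cv); (24,20,cv)
final:
nodes: 0:V, 1:V, 3:V, 4:V, 5:V, 6:V, 8:V, 9:T, 11:V, 12:V, 13:V, 15:T, 16:T, 17:T, 18:V, 19:V, 20:V, 21:T, 22:T, 23:T, 24:T
edges: (9,1,cv); (9,6,cv); (9,8,cv); (9,8,cvk); (15,3,cv); (15,11,cv); (15,12,cv); (16,6,cv); (16,12,cv); (16,13,cv); (17,11,cv); (17,12,cv); (17,13,cv); (21,1,cv); (21,18,cv); (21,20,cv); (22,11,cv); (22,18,cv); (22,19,cv); (23,13,cv); (23,19,cv); (23,20,cv); (24,18,cv); (24,19,cv); (24,20,cv)


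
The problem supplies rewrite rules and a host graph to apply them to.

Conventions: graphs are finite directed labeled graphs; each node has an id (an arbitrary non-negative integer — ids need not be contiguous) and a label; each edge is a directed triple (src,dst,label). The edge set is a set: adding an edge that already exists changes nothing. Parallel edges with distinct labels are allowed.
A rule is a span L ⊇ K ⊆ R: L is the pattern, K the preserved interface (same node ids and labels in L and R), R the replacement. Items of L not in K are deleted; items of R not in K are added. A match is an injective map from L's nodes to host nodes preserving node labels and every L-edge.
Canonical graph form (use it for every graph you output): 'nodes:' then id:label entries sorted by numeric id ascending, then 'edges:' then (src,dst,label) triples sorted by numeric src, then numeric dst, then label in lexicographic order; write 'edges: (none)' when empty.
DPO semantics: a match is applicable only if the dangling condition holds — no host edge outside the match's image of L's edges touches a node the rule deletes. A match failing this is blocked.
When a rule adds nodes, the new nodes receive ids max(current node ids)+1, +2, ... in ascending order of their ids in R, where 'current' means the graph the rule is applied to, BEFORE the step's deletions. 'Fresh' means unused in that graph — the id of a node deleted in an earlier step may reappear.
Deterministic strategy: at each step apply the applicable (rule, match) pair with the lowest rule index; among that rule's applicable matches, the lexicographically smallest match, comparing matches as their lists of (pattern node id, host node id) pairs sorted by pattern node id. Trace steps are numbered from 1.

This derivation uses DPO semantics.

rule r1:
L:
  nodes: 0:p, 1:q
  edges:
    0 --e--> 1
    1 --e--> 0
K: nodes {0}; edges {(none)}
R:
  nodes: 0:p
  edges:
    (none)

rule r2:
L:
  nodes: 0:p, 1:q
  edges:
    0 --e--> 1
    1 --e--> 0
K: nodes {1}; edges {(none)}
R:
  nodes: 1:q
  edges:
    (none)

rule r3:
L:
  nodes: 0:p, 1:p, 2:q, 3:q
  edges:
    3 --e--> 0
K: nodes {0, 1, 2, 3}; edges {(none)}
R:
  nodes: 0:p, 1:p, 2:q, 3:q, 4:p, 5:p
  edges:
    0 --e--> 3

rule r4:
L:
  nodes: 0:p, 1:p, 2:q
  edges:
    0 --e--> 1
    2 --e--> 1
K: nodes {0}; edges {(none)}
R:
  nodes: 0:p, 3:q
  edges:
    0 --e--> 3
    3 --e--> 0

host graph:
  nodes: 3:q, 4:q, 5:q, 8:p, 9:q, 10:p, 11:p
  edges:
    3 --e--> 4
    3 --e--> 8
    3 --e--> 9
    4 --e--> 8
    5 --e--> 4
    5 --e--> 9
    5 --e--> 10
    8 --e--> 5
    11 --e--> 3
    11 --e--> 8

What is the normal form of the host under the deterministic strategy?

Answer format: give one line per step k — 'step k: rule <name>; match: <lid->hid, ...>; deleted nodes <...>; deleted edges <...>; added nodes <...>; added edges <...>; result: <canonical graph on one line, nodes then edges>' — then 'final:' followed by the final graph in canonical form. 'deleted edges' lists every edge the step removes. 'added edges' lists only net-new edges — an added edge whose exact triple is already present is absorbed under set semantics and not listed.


step 1: rule r3; match: 0->8, 1->10, 2->3, 3->4; deleted nodes (none); deleted edges (4,8,e); added nodes 12, 13; added edges (8,4,e); result: nodes: 3:q, 4:q, 5:q, 8:p, 9:q, 10:p, 11:p, 12:p, 13:p edges: (3,4,e); (3,8,e); (3,9,e); (5,4,e); (5,9,e); (5,10,e); (8,4,e); (8,5,e); (11,3,e); (11,8,e)
step 2: rule r3; match: 0->8, 1->10, 2->4, 3->3; deleted nodes (none); deleted edges (3,8,e); added nodes 14, 15; added edges (8,3,e); result: nodes: 3:q, 4:q, 5:q, 8:p, 9:q, 10:p, 11:p, 12:p, 13:p, 14:p, 15:p edges: (3,4,e); (3,9,e); (5,4,e); (5,9,e); (5,10,e); (8,3,e); (8,4,e); (8,5,e); (11,3,e); (11,8,e)
step 3: rule r3; match: 0->10, 1->8, 2->3, 3->5; deleted nodes (none); deleted edges (5,10,e); added nodes 16, 17; added edges (10,5,e); result: nodes: 3:q, 4:q, 5:q, 8:p, 9:q, 10:p, 11:p, 12:p, 13:p, 14:p, 15:p, 16:p, 17:p edges: (3,4,e); (3,9,e); (5,4,e); (5,9,e); (8,3,e); (8,4,e); (8,5,e); (10,5,e); (11,3,e); (11,8,e)
final:
nodes: 3:q, 4:q, 5:q, 8:p, 9:q, 10:p, 11:p, 12:p, 13:p, 14:p, 15:p, 16:p, 17:p
edges: (3,4,e); (3,9,e); (5,4,e); (5,9,e); (8,3,e); (8,4,e); (8,5,e); (10,5,e); (11,3,e); (11,8,e)


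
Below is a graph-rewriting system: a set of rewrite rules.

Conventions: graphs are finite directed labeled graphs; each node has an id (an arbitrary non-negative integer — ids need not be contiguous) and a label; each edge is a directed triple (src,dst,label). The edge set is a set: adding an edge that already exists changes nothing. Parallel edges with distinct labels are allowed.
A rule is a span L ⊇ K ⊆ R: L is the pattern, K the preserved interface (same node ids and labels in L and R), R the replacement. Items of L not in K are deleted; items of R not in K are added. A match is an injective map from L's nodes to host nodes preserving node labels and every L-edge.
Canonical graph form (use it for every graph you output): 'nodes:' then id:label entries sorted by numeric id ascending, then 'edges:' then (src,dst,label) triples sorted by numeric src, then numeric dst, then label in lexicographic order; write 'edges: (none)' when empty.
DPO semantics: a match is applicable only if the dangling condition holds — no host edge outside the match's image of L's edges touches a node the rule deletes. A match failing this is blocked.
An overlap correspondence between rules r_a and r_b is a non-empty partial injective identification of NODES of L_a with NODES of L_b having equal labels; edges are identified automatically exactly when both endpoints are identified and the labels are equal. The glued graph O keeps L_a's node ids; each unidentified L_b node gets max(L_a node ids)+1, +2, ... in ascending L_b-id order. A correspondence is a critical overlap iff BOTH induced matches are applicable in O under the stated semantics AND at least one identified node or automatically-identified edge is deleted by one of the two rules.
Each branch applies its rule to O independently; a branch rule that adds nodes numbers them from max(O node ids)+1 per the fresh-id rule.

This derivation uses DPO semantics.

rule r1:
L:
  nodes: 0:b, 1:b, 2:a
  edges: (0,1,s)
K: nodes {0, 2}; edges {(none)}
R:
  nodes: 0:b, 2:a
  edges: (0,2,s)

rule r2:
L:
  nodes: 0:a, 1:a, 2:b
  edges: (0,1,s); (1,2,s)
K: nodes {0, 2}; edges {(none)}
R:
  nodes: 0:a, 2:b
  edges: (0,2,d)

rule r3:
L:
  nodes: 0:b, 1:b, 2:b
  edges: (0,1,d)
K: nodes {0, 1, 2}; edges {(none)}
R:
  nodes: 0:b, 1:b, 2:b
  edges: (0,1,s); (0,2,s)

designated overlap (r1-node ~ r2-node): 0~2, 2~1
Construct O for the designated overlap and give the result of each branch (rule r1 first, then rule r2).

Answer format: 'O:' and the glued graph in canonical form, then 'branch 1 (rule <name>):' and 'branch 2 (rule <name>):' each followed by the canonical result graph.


O:
nodes: 0:b, 1:b, 2:a, 3:a
edges: (0,1,s); (2,0,s); (3,2,s)
branch 1 (rule r1):
nodes: 0:b, 2:a, 3:a
edges: (0,2,s); (2,0,s); (3,2,s)
branch 2 (rule r2):
nodes: 0:b, 1:b, 3:a
edges: (0,1,s); (3,0,d)


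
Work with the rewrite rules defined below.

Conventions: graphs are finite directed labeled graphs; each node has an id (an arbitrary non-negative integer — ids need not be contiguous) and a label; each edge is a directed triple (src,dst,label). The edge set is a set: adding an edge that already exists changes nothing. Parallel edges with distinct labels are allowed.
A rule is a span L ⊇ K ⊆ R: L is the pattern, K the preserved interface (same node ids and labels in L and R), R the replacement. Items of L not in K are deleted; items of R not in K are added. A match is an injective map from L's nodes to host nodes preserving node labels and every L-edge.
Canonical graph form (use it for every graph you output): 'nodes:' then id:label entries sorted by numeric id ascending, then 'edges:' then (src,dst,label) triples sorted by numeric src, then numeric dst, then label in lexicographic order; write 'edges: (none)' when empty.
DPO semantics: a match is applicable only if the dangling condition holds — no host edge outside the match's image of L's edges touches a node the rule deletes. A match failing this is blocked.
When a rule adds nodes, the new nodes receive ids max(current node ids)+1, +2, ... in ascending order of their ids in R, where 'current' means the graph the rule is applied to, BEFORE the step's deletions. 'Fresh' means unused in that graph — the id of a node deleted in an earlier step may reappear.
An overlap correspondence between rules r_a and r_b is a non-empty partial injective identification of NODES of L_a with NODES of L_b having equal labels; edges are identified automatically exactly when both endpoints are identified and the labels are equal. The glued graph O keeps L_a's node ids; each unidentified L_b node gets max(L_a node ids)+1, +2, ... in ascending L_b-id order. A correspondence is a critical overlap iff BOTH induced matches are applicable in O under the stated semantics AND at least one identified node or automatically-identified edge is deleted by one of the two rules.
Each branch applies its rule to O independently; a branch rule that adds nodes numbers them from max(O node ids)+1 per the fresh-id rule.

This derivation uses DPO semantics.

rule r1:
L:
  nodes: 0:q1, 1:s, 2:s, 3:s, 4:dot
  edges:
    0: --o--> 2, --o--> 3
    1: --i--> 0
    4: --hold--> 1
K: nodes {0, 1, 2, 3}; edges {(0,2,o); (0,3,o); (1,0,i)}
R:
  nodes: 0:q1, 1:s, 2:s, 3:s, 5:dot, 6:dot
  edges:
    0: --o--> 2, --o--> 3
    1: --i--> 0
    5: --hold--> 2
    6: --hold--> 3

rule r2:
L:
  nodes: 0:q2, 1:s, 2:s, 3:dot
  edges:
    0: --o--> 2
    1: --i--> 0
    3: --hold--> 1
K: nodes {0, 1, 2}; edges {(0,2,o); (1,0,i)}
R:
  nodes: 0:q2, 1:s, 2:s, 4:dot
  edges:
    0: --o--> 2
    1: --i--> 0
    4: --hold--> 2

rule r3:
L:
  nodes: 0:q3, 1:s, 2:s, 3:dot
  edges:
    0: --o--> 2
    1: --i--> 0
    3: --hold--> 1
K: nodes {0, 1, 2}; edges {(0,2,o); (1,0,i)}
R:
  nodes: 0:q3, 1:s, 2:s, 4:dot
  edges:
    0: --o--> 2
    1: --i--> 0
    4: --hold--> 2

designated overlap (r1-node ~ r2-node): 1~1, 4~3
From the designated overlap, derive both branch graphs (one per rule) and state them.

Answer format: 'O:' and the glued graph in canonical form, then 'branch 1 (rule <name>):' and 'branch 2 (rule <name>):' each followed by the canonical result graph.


O:
nodes: 0:q1, 1:s, 2:s, 3:s, 4:dot, 5:q2, 6:s
edges: (0,2,o); (0,3,o); (1,0,i); (1,5,i); (4,1,hold); (5,6,o)
branch 1 (rule r1):
nodes: 0:q1, 1:s, 2:s, 3:s, 5:q2, 6:s, 7:dot, 8:dot
edges: (0,2,o); (0,3,o); (1,0,i); (1,5,i); (5,6,o); (7,2,hold); (8,3,hold)
branch 2 (rule r2):
nodes: 0:q1, 1:s, 2:s, 3:s, 5:q2, 6:s, 7:dot
edges: (0,2,o); (0,3,o); (1,0,i); (1,5,i); (5,6,o); (7,6,hold)


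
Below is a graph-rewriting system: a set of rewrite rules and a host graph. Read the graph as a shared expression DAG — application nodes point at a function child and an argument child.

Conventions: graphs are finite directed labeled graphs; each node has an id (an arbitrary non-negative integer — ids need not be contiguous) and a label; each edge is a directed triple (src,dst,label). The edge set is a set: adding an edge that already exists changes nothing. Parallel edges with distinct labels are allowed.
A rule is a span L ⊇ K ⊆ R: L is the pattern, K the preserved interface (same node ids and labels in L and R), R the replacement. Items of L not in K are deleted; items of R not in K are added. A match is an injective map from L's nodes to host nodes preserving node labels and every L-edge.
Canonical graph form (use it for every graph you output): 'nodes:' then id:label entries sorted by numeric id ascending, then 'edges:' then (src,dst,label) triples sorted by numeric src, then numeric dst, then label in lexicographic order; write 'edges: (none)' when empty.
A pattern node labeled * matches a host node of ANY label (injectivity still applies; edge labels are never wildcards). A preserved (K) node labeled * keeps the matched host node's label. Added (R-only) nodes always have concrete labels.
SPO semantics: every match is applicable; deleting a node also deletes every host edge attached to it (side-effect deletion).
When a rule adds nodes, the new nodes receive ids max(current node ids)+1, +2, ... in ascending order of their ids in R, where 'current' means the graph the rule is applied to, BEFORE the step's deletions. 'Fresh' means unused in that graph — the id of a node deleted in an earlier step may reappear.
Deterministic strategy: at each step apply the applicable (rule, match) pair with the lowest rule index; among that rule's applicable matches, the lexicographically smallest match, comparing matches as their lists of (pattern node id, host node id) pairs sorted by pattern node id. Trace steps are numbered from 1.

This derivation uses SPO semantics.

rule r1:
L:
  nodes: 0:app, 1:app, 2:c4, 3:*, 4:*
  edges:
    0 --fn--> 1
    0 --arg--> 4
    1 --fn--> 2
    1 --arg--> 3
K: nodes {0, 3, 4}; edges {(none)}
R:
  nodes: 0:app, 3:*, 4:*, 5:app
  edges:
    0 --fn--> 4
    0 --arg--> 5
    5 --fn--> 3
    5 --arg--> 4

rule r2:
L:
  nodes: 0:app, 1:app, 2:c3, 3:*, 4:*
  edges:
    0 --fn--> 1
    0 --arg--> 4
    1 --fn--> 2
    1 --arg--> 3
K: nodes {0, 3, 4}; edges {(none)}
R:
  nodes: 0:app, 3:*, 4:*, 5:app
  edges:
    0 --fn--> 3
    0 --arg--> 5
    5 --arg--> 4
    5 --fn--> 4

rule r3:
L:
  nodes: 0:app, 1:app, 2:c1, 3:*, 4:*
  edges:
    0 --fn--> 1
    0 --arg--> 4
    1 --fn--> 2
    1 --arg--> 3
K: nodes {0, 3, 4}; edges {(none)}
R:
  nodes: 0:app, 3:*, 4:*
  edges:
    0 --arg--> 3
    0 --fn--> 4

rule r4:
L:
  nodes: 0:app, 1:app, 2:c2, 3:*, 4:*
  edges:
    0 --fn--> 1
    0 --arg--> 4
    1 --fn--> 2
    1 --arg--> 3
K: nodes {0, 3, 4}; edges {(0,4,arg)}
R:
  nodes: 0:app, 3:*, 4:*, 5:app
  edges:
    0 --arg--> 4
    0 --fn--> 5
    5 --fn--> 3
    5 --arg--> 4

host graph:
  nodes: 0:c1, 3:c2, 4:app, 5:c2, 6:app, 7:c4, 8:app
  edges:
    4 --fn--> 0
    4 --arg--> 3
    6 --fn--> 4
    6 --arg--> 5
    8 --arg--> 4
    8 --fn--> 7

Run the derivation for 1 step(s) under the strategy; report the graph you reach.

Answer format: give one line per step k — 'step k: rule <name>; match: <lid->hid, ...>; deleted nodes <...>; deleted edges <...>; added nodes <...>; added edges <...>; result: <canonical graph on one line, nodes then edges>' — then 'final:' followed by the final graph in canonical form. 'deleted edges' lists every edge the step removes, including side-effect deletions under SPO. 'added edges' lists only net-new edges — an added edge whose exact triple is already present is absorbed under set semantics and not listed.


step 1: rule r3; match: 0->6, 1->4, 2->0, 3->3, 4->5; deleted nodes 0, 4; deleted edges (4,0,fn); (4,3,arg); (6,4,fn); (6,5,arg); (8,4,arg); added nodes (none); added edges (6,3,arg); (6,5,fn); result: nodes: 3:c2, 5:c2, 6:app, 7:c4, 8:app edges: (6,3,arg); (6,5,fn); (8,7,fn)
final:
nodes: 3:c2, 5:c2, 6:app, 7:c4, 8:app
edges: (6,3,arg); (6,5,fn); (8,7,fn)


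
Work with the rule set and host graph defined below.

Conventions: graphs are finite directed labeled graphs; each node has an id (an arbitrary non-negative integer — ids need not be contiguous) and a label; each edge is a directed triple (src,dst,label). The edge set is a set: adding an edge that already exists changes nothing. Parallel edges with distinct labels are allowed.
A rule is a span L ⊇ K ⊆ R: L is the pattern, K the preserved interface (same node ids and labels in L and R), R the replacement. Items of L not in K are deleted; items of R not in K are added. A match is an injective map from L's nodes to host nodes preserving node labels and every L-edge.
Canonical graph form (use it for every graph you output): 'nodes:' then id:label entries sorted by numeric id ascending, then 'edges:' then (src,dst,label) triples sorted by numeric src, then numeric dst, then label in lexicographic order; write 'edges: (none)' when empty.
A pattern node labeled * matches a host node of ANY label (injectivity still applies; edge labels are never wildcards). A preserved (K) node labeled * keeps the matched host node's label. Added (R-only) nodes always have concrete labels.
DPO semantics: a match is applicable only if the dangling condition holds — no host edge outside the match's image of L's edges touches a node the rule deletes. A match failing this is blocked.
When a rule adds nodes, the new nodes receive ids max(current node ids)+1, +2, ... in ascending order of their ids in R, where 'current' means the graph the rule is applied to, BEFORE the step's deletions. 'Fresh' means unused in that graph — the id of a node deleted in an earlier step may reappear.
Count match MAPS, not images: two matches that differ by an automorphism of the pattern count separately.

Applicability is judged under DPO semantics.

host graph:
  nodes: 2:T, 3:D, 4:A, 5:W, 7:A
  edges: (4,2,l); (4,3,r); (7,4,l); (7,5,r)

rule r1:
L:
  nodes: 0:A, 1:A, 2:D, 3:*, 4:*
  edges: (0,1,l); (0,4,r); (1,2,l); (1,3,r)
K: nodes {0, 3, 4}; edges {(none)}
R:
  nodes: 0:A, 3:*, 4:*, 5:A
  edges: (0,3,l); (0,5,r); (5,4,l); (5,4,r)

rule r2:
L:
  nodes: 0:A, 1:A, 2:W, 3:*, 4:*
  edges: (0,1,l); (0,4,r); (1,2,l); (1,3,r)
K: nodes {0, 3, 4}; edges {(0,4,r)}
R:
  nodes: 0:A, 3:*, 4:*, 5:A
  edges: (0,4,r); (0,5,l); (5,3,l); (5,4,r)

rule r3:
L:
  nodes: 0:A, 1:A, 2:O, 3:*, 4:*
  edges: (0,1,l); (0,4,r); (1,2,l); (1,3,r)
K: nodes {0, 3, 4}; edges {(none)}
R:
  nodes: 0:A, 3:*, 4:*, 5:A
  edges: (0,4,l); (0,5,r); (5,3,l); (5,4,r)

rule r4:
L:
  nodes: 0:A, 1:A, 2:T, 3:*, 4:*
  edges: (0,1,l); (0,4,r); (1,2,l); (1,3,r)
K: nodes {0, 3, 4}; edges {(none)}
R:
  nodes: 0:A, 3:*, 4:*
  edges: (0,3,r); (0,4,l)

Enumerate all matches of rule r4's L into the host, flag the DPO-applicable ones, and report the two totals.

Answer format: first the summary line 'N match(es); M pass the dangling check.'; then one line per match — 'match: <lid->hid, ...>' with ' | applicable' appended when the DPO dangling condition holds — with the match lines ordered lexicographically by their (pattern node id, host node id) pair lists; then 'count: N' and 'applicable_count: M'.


1 match(es); 1 pass the dangling check.
match: 0->7, 1->4, 2->2, 3->3, 4->5 | applicable
count: 1
applicable_count: 1


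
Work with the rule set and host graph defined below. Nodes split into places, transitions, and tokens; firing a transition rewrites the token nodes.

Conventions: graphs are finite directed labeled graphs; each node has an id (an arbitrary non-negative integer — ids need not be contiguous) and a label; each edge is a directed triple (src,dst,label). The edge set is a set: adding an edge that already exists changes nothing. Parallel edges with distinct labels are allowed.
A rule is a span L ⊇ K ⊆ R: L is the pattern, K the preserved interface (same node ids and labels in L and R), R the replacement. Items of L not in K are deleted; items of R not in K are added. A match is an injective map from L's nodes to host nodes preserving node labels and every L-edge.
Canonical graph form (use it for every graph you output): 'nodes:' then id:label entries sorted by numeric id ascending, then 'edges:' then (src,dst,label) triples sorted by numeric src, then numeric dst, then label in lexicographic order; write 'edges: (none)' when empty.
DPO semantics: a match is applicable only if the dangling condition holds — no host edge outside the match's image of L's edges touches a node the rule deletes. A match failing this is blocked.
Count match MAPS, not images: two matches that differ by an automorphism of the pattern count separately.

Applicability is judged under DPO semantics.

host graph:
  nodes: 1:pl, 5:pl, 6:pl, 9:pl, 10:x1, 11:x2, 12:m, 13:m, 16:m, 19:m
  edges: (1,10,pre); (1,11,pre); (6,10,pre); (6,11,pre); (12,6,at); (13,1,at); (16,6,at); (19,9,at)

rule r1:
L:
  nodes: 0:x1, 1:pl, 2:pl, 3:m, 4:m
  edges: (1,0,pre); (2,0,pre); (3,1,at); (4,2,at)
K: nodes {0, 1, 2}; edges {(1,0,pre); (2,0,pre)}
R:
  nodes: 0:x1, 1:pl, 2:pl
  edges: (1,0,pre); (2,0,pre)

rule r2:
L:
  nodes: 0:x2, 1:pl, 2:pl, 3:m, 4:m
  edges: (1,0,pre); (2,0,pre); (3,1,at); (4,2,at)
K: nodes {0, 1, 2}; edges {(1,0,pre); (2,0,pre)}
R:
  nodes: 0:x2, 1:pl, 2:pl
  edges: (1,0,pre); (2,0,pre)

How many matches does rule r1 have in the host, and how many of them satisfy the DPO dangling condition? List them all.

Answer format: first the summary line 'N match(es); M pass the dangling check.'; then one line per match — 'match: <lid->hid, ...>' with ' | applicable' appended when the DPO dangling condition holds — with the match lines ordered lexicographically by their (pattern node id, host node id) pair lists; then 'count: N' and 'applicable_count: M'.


4 match(es); 4 pass the dangling check.
match: 0->10, 1->1, 2->6, 3->13, 4->12 | applicable
match: 0->10, 1->1, 2->6, 3->13, 4->16 | applicable
match: 0->10, 1->6, 2->1, 3->12, 4->13 | applicable
match: 0->10, 1->6, 2->1, 3->16, 4->13 | applicable
count: 4
applicable_count: 4


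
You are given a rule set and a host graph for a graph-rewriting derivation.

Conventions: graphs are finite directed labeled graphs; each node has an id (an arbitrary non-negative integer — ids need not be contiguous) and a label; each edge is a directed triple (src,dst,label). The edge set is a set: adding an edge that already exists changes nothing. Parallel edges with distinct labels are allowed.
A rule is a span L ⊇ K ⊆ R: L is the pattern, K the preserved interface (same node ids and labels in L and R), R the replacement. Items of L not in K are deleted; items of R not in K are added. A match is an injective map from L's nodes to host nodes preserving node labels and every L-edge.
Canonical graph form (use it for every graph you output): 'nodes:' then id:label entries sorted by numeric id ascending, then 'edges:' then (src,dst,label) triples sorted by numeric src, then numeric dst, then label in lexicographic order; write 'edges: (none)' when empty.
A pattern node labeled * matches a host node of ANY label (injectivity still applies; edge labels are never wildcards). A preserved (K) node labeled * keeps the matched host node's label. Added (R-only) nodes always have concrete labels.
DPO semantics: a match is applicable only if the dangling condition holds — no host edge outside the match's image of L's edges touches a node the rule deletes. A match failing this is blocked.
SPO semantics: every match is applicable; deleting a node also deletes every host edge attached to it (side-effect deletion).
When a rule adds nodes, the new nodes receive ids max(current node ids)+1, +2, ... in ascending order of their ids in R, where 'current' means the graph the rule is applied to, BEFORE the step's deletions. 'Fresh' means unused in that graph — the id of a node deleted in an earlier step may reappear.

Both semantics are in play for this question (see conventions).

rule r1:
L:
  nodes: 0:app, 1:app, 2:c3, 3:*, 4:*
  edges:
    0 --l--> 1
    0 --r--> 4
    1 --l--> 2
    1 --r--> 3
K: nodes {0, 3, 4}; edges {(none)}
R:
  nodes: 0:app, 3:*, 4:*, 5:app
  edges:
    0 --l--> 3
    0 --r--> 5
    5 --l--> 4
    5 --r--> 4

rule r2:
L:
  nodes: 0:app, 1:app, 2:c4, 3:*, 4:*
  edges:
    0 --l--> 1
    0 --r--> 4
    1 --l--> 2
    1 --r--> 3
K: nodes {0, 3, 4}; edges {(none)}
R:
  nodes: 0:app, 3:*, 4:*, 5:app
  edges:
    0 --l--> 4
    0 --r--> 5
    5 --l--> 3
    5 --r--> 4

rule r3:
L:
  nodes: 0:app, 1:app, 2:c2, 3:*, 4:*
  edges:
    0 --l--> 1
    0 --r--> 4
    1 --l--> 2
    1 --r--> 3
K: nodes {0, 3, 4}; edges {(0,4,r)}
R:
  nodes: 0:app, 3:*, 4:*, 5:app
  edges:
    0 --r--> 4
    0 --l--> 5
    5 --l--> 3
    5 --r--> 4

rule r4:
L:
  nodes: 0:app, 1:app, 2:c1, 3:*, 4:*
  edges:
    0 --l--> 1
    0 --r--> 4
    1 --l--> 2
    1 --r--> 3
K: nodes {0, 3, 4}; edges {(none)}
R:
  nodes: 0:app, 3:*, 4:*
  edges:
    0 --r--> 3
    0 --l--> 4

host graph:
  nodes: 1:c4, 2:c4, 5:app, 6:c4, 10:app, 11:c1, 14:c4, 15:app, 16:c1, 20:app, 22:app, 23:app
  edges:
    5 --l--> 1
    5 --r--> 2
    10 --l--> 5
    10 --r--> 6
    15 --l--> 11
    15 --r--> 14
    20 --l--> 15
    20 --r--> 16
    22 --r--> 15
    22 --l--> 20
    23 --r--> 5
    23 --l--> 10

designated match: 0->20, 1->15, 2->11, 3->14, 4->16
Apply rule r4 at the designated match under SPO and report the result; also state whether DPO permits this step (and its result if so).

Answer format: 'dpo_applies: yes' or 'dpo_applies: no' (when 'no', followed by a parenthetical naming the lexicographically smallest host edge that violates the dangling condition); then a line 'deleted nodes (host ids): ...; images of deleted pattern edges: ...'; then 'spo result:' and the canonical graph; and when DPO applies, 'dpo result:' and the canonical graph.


dpo_applies: no
(the rule deletes node 15, which keeps host edge (22,15,r) outside the match image — the dangling condition fails, DPO blocks; SPO proceeds and side-deletes such edges)
deleted nodes (host ids): 11, 15; images of deleted pattern edges: (15,11,l); (15,14,r); (20,15,l); (20,16,r)
spo result:
nodes: 1:c4, 2:c4, 5:app, 6:c4, 10:app, 14:c4, 16:c1, 20:app, 22:app, 23:app
edges: (5,1,l); (5,2,r); (10,5,l); (10,6,r); (20,14,r); (20,16,l); (22,20,l); (23,5,r); (23,10,l)


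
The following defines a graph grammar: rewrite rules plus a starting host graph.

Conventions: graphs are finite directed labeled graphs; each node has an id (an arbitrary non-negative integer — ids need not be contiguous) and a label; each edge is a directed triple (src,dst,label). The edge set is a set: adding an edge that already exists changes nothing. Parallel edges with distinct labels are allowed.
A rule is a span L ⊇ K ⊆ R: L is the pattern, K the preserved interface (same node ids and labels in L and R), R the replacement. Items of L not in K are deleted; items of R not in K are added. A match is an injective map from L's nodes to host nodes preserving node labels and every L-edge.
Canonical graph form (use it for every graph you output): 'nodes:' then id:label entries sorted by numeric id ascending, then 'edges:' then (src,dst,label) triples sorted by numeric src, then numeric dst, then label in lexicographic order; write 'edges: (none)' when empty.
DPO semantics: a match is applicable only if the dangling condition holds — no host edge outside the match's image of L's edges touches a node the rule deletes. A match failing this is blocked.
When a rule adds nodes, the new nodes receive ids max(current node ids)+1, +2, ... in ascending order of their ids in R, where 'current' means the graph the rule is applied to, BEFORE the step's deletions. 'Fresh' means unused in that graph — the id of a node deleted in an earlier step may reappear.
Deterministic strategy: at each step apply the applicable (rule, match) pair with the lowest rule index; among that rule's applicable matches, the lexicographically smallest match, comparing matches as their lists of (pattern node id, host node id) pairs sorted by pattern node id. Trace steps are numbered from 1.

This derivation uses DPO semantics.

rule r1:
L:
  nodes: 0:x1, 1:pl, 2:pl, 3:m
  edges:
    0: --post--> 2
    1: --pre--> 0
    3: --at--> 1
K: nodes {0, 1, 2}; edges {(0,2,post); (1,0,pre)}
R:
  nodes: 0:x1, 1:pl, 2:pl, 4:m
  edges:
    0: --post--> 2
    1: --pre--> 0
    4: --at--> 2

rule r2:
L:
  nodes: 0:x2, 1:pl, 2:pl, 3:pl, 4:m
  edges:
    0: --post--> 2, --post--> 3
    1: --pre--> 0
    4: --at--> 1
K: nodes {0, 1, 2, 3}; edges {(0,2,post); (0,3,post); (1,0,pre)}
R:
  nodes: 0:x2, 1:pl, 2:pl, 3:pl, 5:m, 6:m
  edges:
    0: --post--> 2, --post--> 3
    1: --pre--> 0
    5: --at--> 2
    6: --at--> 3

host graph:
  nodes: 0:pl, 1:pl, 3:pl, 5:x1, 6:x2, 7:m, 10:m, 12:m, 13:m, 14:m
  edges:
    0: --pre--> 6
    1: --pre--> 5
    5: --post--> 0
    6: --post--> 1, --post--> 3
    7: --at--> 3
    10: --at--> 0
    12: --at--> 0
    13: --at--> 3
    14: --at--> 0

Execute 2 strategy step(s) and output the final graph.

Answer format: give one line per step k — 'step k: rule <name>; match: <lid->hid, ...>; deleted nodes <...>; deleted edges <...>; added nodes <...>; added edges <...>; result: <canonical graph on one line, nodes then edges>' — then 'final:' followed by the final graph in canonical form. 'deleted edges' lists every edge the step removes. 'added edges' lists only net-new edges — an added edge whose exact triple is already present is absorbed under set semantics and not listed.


step 1: rule r2; match: 0->6, 1->0, 2->1, 3->3, 4->10; deleted nodes 10; deleted edges (10,0,at); added nodes 15, 16; added edges (15,1,at); (16,3,at); result: nodes: 0:pl, 1:pl, 3:pl, 5:x1, 6:x2, 7:m, 12:m, 13:m, 14:m, 15:m, 16:m edges: (0,6,pre); (1,5,pre); (5,0,post); (6,1,post); (6,3,post); (7,3,at); (12,0,at); (13,3,at); (14,0,at); (15,1,at); (16,3,at)
step 2: rule r1; match: 0->5, 1->1, 2->0, 3->15; deleted nodes 15; deleted edges (15,1,at); added nodes 17; added edges (17,0,at); result: nodes: 0:pl, 1:pl, 3:pl, 5:x1, 6:x2, 7:m, 12:m, 13:m, 14:m, 16:m, 17:m edges: (0,6,pre); (1,5,pre); (5,0,post); (6,1,post); (6,3,post); (7,3,at); (12,0,at); (13,3,at); (14,0,at); (16,3,at); (17,0,at)
final:
nodes: 0:pl, 1:pl, 3:pl, 5:x1, 6:x2, 7:m, 12:m, 13:m, 14:m, 16:m, 17:m
edges: (0,6,pre); (1,5,pre); (5,0,post); (6,1,post); (6,3,post); (7,3,at); (12,0,at); (13,3,at); (14,0,at); (16,3,at); (17,0,at)
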